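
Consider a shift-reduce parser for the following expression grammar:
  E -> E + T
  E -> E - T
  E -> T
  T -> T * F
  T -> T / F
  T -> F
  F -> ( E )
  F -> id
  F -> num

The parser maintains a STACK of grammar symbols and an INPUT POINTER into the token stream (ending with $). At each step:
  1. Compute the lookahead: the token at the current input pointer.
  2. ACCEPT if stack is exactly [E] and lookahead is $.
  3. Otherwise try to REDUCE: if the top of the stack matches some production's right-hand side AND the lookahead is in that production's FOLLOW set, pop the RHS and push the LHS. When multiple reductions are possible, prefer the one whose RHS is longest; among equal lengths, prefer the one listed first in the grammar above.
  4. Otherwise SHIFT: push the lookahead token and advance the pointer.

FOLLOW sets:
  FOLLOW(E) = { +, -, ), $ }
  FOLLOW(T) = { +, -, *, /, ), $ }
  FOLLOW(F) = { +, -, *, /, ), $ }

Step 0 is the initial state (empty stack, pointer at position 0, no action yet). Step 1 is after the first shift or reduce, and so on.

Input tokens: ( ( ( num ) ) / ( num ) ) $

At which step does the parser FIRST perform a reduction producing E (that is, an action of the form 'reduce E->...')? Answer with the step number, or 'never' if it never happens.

Answer: 7

Derivation:
Step 1: shift (. Stack=[(] ptr=1 lookahead=( remaining=[( ( num ) ) / ( num ) ) $]
Step 2: shift (. Stack=[( (] ptr=2 lookahead=( remaining=[( num ) ) / ( num ) ) $]
Step 3: shift (. Stack=[( ( (] ptr=3 lookahead=num remaining=[num ) ) / ( num ) ) $]
Step 4: shift num. Stack=[( ( ( num] ptr=4 lookahead=) remaining=[) ) / ( num ) ) $]
Step 5: reduce F->num. Stack=[( ( ( F] ptr=4 lookahead=) remaining=[) ) / ( num ) ) $]
Step 6: reduce T->F. Stack=[( ( ( T] ptr=4 lookahead=) remaining=[) ) / ( num ) ) $]
Step 7: reduce E->T. Stack=[( ( ( E] ptr=4 lookahead=) remaining=[) ) / ( num ) ) $]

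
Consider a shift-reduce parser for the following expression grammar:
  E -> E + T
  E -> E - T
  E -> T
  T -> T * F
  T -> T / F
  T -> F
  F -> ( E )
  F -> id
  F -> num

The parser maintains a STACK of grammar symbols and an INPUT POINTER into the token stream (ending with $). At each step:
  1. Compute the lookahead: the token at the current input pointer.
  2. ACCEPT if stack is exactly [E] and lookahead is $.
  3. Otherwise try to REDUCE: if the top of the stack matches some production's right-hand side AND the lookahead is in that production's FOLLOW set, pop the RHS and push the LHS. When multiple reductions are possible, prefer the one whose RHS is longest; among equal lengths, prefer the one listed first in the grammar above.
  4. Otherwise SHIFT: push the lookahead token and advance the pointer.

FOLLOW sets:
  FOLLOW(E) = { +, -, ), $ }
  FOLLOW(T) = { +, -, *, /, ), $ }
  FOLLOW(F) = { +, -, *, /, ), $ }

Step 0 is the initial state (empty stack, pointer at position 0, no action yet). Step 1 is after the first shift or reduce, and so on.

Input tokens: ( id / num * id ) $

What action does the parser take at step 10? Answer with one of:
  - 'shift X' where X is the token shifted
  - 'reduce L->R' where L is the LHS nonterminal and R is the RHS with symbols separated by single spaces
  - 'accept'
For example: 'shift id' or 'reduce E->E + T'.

Step 1: shift (. Stack=[(] ptr=1 lookahead=id remaining=[id / num * id ) $]
Step 2: shift id. Stack=[( id] ptr=2 lookahead=/ remaining=[/ num * id ) $]
Step 3: reduce F->id. Stack=[( F] ptr=2 lookahead=/ remaining=[/ num * id ) $]
Step 4: reduce T->F. Stack=[( T] ptr=2 lookahead=/ remaining=[/ num * id ) $]
Step 5: shift /. Stack=[( T /] ptr=3 lookahead=num remaining=[num * id ) $]
Step 6: shift num. Stack=[( T / num] ptr=4 lookahead=* remaining=[* id ) $]
Step 7: reduce F->num. Stack=[( T / F] ptr=4 lookahead=* remaining=[* id ) $]
Step 8: reduce T->T / F. Stack=[( T] ptr=4 lookahead=* remaining=[* id ) $]
Step 9: shift *. Stack=[( T *] ptr=5 lookahead=id remaining=[id ) $]
Step 10: shift id. Stack=[( T * id] ptr=6 lookahead=) remaining=[) $]

Answer: shift id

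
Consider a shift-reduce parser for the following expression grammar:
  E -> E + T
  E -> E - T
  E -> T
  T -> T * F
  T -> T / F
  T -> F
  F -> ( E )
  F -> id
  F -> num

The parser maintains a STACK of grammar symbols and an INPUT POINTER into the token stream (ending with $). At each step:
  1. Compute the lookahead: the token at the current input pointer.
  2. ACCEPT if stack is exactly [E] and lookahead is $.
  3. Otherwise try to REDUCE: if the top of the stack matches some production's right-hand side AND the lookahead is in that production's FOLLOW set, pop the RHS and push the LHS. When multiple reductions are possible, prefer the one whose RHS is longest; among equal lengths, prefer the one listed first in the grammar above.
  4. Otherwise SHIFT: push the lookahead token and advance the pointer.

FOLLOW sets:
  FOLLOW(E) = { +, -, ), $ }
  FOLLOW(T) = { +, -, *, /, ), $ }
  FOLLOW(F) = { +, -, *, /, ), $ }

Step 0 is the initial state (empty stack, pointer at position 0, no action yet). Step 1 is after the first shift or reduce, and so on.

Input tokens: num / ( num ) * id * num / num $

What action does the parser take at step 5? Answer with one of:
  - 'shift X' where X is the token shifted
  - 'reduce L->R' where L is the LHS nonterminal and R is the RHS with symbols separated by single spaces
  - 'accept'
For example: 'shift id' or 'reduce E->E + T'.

Answer: shift (

Derivation:
Step 1: shift num. Stack=[num] ptr=1 lookahead=/ remaining=[/ ( num ) * id * num / num $]
Step 2: reduce F->num. Stack=[F] ptr=1 lookahead=/ remaining=[/ ( num ) * id * num / num $]
Step 3: reduce T->F. Stack=[T] ptr=1 lookahead=/ remaining=[/ ( num ) * id * num / num $]
Step 4: shift /. Stack=[T /] ptr=2 lookahead=( remaining=[( num ) * id * num / num $]
Step 5: shift (. Stack=[T / (] ptr=3 lookahead=num remaining=[num ) * id * num / num $]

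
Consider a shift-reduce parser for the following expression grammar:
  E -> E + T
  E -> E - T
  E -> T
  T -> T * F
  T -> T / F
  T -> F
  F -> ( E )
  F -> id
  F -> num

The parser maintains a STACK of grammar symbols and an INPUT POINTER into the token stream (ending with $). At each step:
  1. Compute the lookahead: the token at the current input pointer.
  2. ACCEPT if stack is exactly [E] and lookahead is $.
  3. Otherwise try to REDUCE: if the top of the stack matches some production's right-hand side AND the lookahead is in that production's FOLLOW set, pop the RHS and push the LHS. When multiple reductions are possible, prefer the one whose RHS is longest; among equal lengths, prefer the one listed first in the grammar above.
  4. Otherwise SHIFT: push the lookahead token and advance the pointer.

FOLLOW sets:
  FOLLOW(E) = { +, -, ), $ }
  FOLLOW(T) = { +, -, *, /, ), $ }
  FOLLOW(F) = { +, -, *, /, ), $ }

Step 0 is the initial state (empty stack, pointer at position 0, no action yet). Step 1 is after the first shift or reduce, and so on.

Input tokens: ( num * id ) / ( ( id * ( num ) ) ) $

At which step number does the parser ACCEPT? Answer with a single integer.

Answer: 37

Derivation:
Step 1: shift (. Stack=[(] ptr=1 lookahead=num remaining=[num * id ) / ( ( id * ( num ) ) ) $]
Step 2: shift num. Stack=[( num] ptr=2 lookahead=* remaining=[* id ) / ( ( id * ( num ) ) ) $]
Step 3: reduce F->num. Stack=[( F] ptr=2 lookahead=* remaining=[* id ) / ( ( id * ( num ) ) ) $]
Step 4: reduce T->F. Stack=[( T] ptr=2 lookahead=* remaining=[* id ) / ( ( id * ( num ) ) ) $]
Step 5: shift *. Stack=[( T *] ptr=3 lookahead=id remaining=[id ) / ( ( id * ( num ) ) ) $]
Step 6: shift id. Stack=[( T * id] ptr=4 lookahead=) remaining=[) / ( ( id * ( num ) ) ) $]
Step 7: reduce F->id. Stack=[( T * F] ptr=4 lookahead=) remaining=[) / ( ( id * ( num ) ) ) $]
Step 8: reduce T->T * F. Stack=[( T] ptr=4 lookahead=) remaining=[) / ( ( id * ( num ) ) ) $]
Step 9: reduce E->T. Stack=[( E] ptr=4 lookahead=) remaining=[) / ( ( id * ( num ) ) ) $]
Step 10: shift ). Stack=[( E )] ptr=5 lookahead=/ remaining=[/ ( ( id * ( num ) ) ) $]
Step 11: reduce F->( E ). Stack=[F] ptr=5 lookahead=/ remaining=[/ ( ( id * ( num ) ) ) $]
Step 12: reduce T->F. Stack=[T] ptr=5 lookahead=/ remaining=[/ ( ( id * ( num ) ) ) $]
Step 13: shift /. Stack=[T /] ptr=6 lookahead=( remaining=[( ( id * ( num ) ) ) $]
Step 14: shift (. Stack=[T / (] ptr=7 lookahead=( remaining=[( id * ( num ) ) ) $]
Step 15: shift (. Stack=[T / ( (] ptr=8 lookahead=id remaining=[id * ( num ) ) ) $]
Step 16: shift id. Stack=[T / ( ( id] ptr=9 lookahead=* remaining=[* ( num ) ) ) $]
Step 17: reduce F->id. Stack=[T / ( ( F] ptr=9 lookahead=* remaining=[* ( num ) ) ) $]
Step 18: reduce T->F. Stack=[T / ( ( T] ptr=9 lookahead=* remaining=[* ( num ) ) ) $]
Step 19: shift *. Stack=[T / ( ( T *] ptr=10 lookahead=( remaining=[( num ) ) ) $]
Step 20: shift (. Stack=[T / ( ( T * (] ptr=11 lookahead=num remaining=[num ) ) ) $]
Step 21: shift num. Stack=[T / ( ( T * ( num] ptr=12 lookahead=) remaining=[) ) ) $]
Step 22: reduce F->num. Stack=[T / ( ( T * ( F] ptr=12 lookahead=) remaining=[) ) ) $]
Step 23: reduce T->F. Stack=[T / ( ( T * ( T] ptr=12 lookahead=) remaining=[) ) ) $]
Step 24: reduce E->T. Stack=[T / ( ( T * ( E] ptr=12 lookahead=) remaining=[) ) ) $]
Step 25: shift ). Stack=[T / ( ( T * ( E )] ptr=13 lookahead=) remaining=[) ) $]
Step 26: reduce F->( E ). Stack=[T / ( ( T * F] ptr=13 lookahead=) remaining=[) ) $]
Step 27: reduce T->T * F. Stack=[T / ( ( T] ptr=13 lookahead=) remaining=[) ) $]
Step 28: reduce E->T. Stack=[T / ( ( E] ptr=13 lookahead=) remaining=[) ) $]
Step 29: shift ). Stack=[T / ( ( E )] ptr=14 lookahead=) remaining=[) $]
Step 30: reduce F->( E ). Stack=[T / ( F] ptr=14 lookahead=) remaining=[) $]
Step 31: reduce T->F. Stack=[T / ( T] ptr=14 lookahead=) remaining=[) $]
Step 32: reduce E->T. Stack=[T / ( E] ptr=14 lookahead=) remaining=[) $]
Step 33: shift ). Stack=[T / ( E )] ptr=15 lookahead=$ remaining=[$]
Step 34: reduce F->( E ). Stack=[T / F] ptr=15 lookahead=$ remaining=[$]
Step 35: reduce T->T / F. Stack=[T] ptr=15 lookahead=$ remaining=[$]
Step 36: reduce E->T. Stack=[E] ptr=15 lookahead=$ remaining=[$]
Step 37: accept. Stack=[E] ptr=15 lookahead=$ remaining=[$]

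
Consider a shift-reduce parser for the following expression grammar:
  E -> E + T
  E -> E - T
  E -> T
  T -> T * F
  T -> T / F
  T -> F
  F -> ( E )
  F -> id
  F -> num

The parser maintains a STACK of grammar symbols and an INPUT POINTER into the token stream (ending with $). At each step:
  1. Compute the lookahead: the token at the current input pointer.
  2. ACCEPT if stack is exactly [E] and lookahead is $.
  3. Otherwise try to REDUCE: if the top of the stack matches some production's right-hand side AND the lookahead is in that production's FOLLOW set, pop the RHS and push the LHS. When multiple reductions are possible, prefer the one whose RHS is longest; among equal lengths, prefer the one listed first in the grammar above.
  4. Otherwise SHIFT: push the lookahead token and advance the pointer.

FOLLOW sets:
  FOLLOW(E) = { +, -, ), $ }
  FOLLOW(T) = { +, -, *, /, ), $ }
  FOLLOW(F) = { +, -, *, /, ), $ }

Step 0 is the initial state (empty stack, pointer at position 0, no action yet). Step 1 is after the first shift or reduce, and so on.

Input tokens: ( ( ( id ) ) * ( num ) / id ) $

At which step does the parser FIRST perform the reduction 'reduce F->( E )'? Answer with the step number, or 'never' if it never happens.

Answer: 9

Derivation:
Step 1: shift (. Stack=[(] ptr=1 lookahead=( remaining=[( ( id ) ) * ( num ) / id ) $]
Step 2: shift (. Stack=[( (] ptr=2 lookahead=( remaining=[( id ) ) * ( num ) / id ) $]
Step 3: shift (. Stack=[( ( (] ptr=3 lookahead=id remaining=[id ) ) * ( num ) / id ) $]
Step 4: shift id. Stack=[( ( ( id] ptr=4 lookahead=) remaining=[) ) * ( num ) / id ) $]
Step 5: reduce F->id. Stack=[( ( ( F] ptr=4 lookahead=) remaining=[) ) * ( num ) / id ) $]
Step 6: reduce T->F. Stack=[( ( ( T] ptr=4 lookahead=) remaining=[) ) * ( num ) / id ) $]
Step 7: reduce E->T. Stack=[( ( ( E] ptr=4 lookahead=) remaining=[) ) * ( num ) / id ) $]
Step 8: shift ). Stack=[( ( ( E )] ptr=5 lookahead=) remaining=[) * ( num ) / id ) $]
Step 9: reduce F->( E ). Stack=[( ( F] ptr=5 lookahead=) remaining=[) * ( num ) / id ) $]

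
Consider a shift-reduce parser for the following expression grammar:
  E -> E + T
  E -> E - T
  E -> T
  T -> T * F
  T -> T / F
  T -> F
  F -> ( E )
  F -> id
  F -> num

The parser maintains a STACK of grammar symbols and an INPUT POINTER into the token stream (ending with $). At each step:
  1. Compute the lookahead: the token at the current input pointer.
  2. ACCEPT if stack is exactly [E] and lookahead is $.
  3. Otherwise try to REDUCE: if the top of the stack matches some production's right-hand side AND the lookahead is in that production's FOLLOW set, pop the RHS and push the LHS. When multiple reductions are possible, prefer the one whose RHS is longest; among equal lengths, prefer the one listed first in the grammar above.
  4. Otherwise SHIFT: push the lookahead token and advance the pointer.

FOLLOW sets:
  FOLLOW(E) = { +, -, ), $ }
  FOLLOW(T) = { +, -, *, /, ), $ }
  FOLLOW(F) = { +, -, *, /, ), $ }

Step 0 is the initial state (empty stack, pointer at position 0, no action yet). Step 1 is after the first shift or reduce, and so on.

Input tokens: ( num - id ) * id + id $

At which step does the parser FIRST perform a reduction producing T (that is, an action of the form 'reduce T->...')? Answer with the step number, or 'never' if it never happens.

Answer: 4

Derivation:
Step 1: shift (. Stack=[(] ptr=1 lookahead=num remaining=[num - id ) * id + id $]
Step 2: shift num. Stack=[( num] ptr=2 lookahead=- remaining=[- id ) * id + id $]
Step 3: reduce F->num. Stack=[( F] ptr=2 lookahead=- remaining=[- id ) * id + id $]
Step 4: reduce T->F. Stack=[( T] ptr=2 lookahead=- remaining=[- id ) * id + id $]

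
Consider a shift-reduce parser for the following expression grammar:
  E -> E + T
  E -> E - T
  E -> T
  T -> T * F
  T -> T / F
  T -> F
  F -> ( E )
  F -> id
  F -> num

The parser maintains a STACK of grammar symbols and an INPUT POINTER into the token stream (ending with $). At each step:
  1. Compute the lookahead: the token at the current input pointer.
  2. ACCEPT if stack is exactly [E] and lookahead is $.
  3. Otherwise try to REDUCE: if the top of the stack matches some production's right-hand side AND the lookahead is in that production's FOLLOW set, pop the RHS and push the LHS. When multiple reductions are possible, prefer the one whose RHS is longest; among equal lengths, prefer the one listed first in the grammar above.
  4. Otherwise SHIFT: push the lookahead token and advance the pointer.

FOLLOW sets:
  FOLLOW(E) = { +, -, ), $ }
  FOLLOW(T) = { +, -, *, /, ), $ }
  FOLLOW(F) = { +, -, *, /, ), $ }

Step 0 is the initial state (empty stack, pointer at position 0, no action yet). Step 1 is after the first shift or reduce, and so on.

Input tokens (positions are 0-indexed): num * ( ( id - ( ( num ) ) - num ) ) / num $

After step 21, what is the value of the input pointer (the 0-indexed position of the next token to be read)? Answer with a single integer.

Answer: 10

Derivation:
Step 1: shift num. Stack=[num] ptr=1 lookahead=* remaining=[* ( ( id - ( ( num ) ) - num ) ) / num $]
Step 2: reduce F->num. Stack=[F] ptr=1 lookahead=* remaining=[* ( ( id - ( ( num ) ) - num ) ) / num $]
Step 3: reduce T->F. Stack=[T] ptr=1 lookahead=* remaining=[* ( ( id - ( ( num ) ) - num ) ) / num $]
Step 4: shift *. Stack=[T *] ptr=2 lookahead=( remaining=[( ( id - ( ( num ) ) - num ) ) / num $]
Step 5: shift (. Stack=[T * (] ptr=3 lookahead=( remaining=[( id - ( ( num ) ) - num ) ) / num $]
Step 6: shift (. Stack=[T * ( (] ptr=4 lookahead=id remaining=[id - ( ( num ) ) - num ) ) / num $]
Step 7: shift id. Stack=[T * ( ( id] ptr=5 lookahead=- remaining=[- ( ( num ) ) - num ) ) / num $]
Step 8: reduce F->id. Stack=[T * ( ( F] ptr=5 lookahead=- remaining=[- ( ( num ) ) - num ) ) / num $]
Step 9: reduce T->F. Stack=[T * ( ( T] ptr=5 lookahead=- remaining=[- ( ( num ) ) - num ) ) / num $]
Step 10: reduce E->T. Stack=[T * ( ( E] ptr=5 lookahead=- remaining=[- ( ( num ) ) - num ) ) / num $]
Step 11: shift -. Stack=[T * ( ( E -] ptr=6 lookahead=( remaining=[( ( num ) ) - num ) ) / num $]
Step 12: shift (. Stack=[T * ( ( E - (] ptr=7 lookahead=( remaining=[( num ) ) - num ) ) / num $]
Step 13: shift (. Stack=[T * ( ( E - ( (] ptr=8 lookahead=num remaining=[num ) ) - num ) ) / num $]
Step 14: shift num. Stack=[T * ( ( E - ( ( num] ptr=9 lookahead=) remaining=[) ) - num ) ) / num $]
Step 15: reduce F->num. Stack=[T * ( ( E - ( ( F] ptr=9 lookahead=) remaining=[) ) - num ) ) / num $]
Step 16: reduce T->F. Stack=[T * ( ( E - ( ( T] ptr=9 lookahead=) remaining=[) ) - num ) ) / num $]
Step 17: reduce E->T. Stack=[T * ( ( E - ( ( E] ptr=9 lookahead=) remaining=[) ) - num ) ) / num $]
Step 18: shift ). Stack=[T * ( ( E - ( ( E )] ptr=10 lookahead=) remaining=[) - num ) ) / num $]
Step 19: reduce F->( E ). Stack=[T * ( ( E - ( F] ptr=10 lookahead=) remaining=[) - num ) ) / num $]
Step 20: reduce T->F. Stack=[T * ( ( E - ( T] ptr=10 lookahead=) remaining=[) - num ) ) / num $]
Step 21: reduce E->T. Stack=[T * ( ( E - ( E] ptr=10 lookahead=) remaining=[) - num ) ) / num $]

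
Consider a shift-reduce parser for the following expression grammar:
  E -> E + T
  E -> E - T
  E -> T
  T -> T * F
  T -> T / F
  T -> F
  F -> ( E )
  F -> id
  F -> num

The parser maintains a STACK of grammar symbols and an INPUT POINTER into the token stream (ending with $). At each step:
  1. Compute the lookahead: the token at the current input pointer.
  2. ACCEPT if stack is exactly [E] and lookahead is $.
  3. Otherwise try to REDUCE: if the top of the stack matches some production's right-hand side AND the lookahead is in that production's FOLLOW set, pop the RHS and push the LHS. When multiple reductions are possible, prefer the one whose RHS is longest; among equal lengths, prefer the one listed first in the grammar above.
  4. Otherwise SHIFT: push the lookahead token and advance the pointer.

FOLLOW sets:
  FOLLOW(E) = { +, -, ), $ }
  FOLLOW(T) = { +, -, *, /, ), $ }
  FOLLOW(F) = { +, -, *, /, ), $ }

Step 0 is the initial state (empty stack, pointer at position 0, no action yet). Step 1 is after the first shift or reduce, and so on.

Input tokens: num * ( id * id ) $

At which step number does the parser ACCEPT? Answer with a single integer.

Answer: 18

Derivation:
Step 1: shift num. Stack=[num] ptr=1 lookahead=* remaining=[* ( id * id ) $]
Step 2: reduce F->num. Stack=[F] ptr=1 lookahead=* remaining=[* ( id * id ) $]
Step 3: reduce T->F. Stack=[T] ptr=1 lookahead=* remaining=[* ( id * id ) $]
Step 4: shift *. Stack=[T *] ptr=2 lookahead=( remaining=[( id * id ) $]
Step 5: shift (. Stack=[T * (] ptr=3 lookahead=id remaining=[id * id ) $]
Step 6: shift id. Stack=[T * ( id] ptr=4 lookahead=* remaining=[* id ) $]
Step 7: reduce F->id. Stack=[T * ( F] ptr=4 lookahead=* remaining=[* id ) $]
Step 8: reduce T->F. Stack=[T * ( T] ptr=4 lookahead=* remaining=[* id ) $]
Step 9: shift *. Stack=[T * ( T *] ptr=5 lookahead=id remaining=[id ) $]
Step 10: shift id. Stack=[T * ( T * id] ptr=6 lookahead=) remaining=[) $]
Step 11: reduce F->id. Stack=[T * ( T * F] ptr=6 lookahead=) remaining=[) $]
Step 12: reduce T->T * F. Stack=[T * ( T] ptr=6 lookahead=) remaining=[) $]
Step 13: reduce E->T. Stack=[T * ( E] ptr=6 lookahead=) remaining=[) $]
Step 14: shift ). Stack=[T * ( E )] ptr=7 lookahead=$ remaining=[$]
Step 15: reduce F->( E ). Stack=[T * F] ptr=7 lookahead=$ remaining=[$]
Step 16: reduce T->T * F. Stack=[T] ptr=7 lookahead=$ remaining=[$]
Step 17: reduce E->T. Stack=[E] ptr=7 lookahead=$ remaining=[$]
Step 18: accept. Stack=[E] ptr=7 lookahead=$ remaining=[$]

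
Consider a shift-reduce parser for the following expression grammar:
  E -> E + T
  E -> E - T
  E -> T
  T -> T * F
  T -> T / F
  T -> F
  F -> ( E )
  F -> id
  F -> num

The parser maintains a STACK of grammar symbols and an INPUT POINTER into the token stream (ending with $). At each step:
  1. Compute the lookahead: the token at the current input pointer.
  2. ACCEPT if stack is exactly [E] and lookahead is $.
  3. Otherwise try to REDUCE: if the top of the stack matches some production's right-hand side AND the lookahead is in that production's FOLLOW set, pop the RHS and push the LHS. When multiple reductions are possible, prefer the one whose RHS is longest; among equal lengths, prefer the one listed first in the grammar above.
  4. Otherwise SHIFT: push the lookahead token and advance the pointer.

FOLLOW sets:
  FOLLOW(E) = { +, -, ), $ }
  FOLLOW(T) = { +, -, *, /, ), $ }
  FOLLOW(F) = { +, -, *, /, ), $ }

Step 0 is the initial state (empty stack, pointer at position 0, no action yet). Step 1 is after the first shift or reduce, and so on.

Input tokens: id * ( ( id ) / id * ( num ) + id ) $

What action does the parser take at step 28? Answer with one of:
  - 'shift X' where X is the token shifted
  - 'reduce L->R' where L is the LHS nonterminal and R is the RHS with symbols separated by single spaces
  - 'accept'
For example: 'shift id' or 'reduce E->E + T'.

Step 1: shift id. Stack=[id] ptr=1 lookahead=* remaining=[* ( ( id ) / id * ( num ) + id ) $]
Step 2: reduce F->id. Stack=[F] ptr=1 lookahead=* remaining=[* ( ( id ) / id * ( num ) + id ) $]
Step 3: reduce T->F. Stack=[T] ptr=1 lookahead=* remaining=[* ( ( id ) / id * ( num ) + id ) $]
Step 4: shift *. Stack=[T *] ptr=2 lookahead=( remaining=[( ( id ) / id * ( num ) + id ) $]
Step 5: shift (. Stack=[T * (] ptr=3 lookahead=( remaining=[( id ) / id * ( num ) + id ) $]
Step 6: shift (. Stack=[T * ( (] ptr=4 lookahead=id remaining=[id ) / id * ( num ) + id ) $]
Step 7: shift id. Stack=[T * ( ( id] ptr=5 lookahead=) remaining=[) / id * ( num ) + id ) $]
Step 8: reduce F->id. Stack=[T * ( ( F] ptr=5 lookahead=) remaining=[) / id * ( num ) + id ) $]
Step 9: reduce T->F. Stack=[T * ( ( T] ptr=5 lookahead=) remaining=[) / id * ( num ) + id ) $]
Step 10: reduce E->T. Stack=[T * ( ( E] ptr=5 lookahead=) remaining=[) / id * ( num ) + id ) $]
Step 11: shift ). Stack=[T * ( ( E )] ptr=6 lookahead=/ remaining=[/ id * ( num ) + id ) $]
Step 12: reduce F->( E ). Stack=[T * ( F] ptr=6 lookahead=/ remaining=[/ id * ( num ) + id ) $]
Step 13: reduce T->F. Stack=[T * ( T] ptr=6 lookahead=/ remaining=[/ id * ( num ) + id ) $]
Step 14: shift /. Stack=[T * ( T /] ptr=7 lookahead=id remaining=[id * ( num ) + id ) $]
Step 15: shift id. Stack=[T * ( T / id] ptr=8 lookahead=* remaining=[* ( num ) + id ) $]
Step 16: reduce F->id. Stack=[T * ( T / F] ptr=8 lookahead=* remaining=[* ( num ) + id ) $]
Step 17: reduce T->T / F. Stack=[T * ( T] ptr=8 lookahead=* remaining=[* ( num ) + id ) $]
Step 18: shift *. Stack=[T * ( T *] ptr=9 lookahead=( remaining=[( num ) + id ) $]
Step 19: shift (. Stack=[T * ( T * (] ptr=10 lookahead=num remaining=[num ) + id ) $]
Step 20: shift num. Stack=[T * ( T * ( num] ptr=11 lookahead=) remaining=[) + id ) $]
Step 21: reduce F->num. Stack=[T * ( T * ( F] ptr=11 lookahead=) remaining=[) + id ) $]
Step 22: reduce T->F. Stack=[T * ( T * ( T] ptr=11 lookahead=) remaining=[) + id ) $]
Step 23: reduce E->T. Stack=[T * ( T * ( E] ptr=11 lookahead=) remaining=[) + id ) $]
Step 24: shift ). Stack=[T * ( T * ( E )] ptr=12 lookahead=+ remaining=[+ id ) $]
Step 25: reduce F->( E ). Stack=[T * ( T * F] ptr=12 lookahead=+ remaining=[+ id ) $]
Step 26: reduce T->T * F. Stack=[T * ( T] ptr=12 lookahead=+ remaining=[+ id ) $]
Step 27: reduce E->T. Stack=[T * ( E] ptr=12 lookahead=+ remaining=[+ id ) $]
Step 28: shift +. Stack=[T * ( E +] ptr=13 lookahead=id remaining=[id ) $]

Answer: shift +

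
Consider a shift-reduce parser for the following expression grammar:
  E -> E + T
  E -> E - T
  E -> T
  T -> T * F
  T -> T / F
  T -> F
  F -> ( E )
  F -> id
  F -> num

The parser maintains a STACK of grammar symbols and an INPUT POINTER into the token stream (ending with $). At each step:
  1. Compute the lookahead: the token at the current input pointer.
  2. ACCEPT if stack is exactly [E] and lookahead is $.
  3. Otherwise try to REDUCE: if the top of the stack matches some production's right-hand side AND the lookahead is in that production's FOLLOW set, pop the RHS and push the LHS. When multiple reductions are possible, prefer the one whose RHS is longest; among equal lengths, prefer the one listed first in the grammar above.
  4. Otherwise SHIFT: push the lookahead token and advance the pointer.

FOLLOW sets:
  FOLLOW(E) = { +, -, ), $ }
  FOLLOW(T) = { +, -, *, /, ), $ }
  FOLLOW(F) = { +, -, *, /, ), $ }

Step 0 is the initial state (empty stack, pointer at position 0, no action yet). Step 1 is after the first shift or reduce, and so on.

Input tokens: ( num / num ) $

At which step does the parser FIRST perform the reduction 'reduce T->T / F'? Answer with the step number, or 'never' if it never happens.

Step 1: shift (. Stack=[(] ptr=1 lookahead=num remaining=[num / num ) $]
Step 2: shift num. Stack=[( num] ptr=2 lookahead=/ remaining=[/ num ) $]
Step 3: reduce F->num. Stack=[( F] ptr=2 lookahead=/ remaining=[/ num ) $]
Step 4: reduce T->F. Stack=[( T] ptr=2 lookahead=/ remaining=[/ num ) $]
Step 5: shift /. Stack=[( T /] ptr=3 lookahead=num remaining=[num ) $]
Step 6: shift num. Stack=[( T / num] ptr=4 lookahead=) remaining=[) $]
Step 7: reduce F->num. Stack=[( T / F] ptr=4 lookahead=) remaining=[) $]
Step 8: reduce T->T / F. Stack=[( T] ptr=4 lookahead=) remaining=[) $]

Answer: 8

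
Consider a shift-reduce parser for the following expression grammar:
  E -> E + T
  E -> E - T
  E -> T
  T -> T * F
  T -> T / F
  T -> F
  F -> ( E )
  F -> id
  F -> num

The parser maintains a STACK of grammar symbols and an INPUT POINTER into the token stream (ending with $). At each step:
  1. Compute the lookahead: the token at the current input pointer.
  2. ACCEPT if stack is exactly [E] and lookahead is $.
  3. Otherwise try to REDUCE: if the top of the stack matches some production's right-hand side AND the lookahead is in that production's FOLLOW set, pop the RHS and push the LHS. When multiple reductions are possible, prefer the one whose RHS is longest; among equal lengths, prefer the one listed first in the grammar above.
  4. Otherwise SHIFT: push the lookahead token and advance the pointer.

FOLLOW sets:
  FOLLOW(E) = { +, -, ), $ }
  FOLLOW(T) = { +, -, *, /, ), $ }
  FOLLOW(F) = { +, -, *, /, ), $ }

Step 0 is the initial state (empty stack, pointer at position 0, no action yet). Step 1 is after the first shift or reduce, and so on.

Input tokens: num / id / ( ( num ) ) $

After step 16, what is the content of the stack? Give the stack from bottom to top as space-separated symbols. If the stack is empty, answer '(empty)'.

Step 1: shift num. Stack=[num] ptr=1 lookahead=/ remaining=[/ id / ( ( num ) ) $]
Step 2: reduce F->num. Stack=[F] ptr=1 lookahead=/ remaining=[/ id / ( ( num ) ) $]
Step 3: reduce T->F. Stack=[T] ptr=1 lookahead=/ remaining=[/ id / ( ( num ) ) $]
Step 4: shift /. Stack=[T /] ptr=2 lookahead=id remaining=[id / ( ( num ) ) $]
Step 5: shift id. Stack=[T / id] ptr=3 lookahead=/ remaining=[/ ( ( num ) ) $]
Step 6: reduce F->id. Stack=[T / F] ptr=3 lookahead=/ remaining=[/ ( ( num ) ) $]
Step 7: reduce T->T / F. Stack=[T] ptr=3 lookahead=/ remaining=[/ ( ( num ) ) $]
Step 8: shift /. Stack=[T /] ptr=4 lookahead=( remaining=[( ( num ) ) $]
Step 9: shift (. Stack=[T / (] ptr=5 lookahead=( remaining=[( num ) ) $]
Step 10: shift (. Stack=[T / ( (] ptr=6 lookahead=num remaining=[num ) ) $]
Step 11: shift num. Stack=[T / ( ( num] ptr=7 lookahead=) remaining=[) ) $]
Step 12: reduce F->num. Stack=[T / ( ( F] ptr=7 lookahead=) remaining=[) ) $]
Step 13: reduce T->F. Stack=[T / ( ( T] ptr=7 lookahead=) remaining=[) ) $]
Step 14: reduce E->T. Stack=[T / ( ( E] ptr=7 lookahead=) remaining=[) ) $]
Step 15: shift ). Stack=[T / ( ( E )] ptr=8 lookahead=) remaining=[) $]
Step 16: reduce F->( E ). Stack=[T / ( F] ptr=8 lookahead=) remaining=[) $]

Answer: T / ( F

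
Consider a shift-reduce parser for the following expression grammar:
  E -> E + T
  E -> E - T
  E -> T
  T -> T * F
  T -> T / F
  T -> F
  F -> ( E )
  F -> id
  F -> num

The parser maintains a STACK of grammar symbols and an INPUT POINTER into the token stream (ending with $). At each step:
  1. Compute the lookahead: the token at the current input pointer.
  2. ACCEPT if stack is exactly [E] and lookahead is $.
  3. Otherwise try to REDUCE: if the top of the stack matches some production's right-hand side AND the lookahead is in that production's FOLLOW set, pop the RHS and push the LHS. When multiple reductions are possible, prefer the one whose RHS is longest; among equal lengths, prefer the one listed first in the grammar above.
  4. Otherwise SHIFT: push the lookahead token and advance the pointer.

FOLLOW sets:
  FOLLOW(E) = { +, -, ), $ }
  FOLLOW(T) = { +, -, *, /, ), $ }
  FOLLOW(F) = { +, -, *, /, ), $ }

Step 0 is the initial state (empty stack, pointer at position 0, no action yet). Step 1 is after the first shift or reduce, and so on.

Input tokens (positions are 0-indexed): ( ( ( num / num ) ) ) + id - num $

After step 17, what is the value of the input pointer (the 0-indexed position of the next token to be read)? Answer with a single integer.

Step 1: shift (. Stack=[(] ptr=1 lookahead=( remaining=[( ( num / num ) ) ) + id - num $]
Step 2: shift (. Stack=[( (] ptr=2 lookahead=( remaining=[( num / num ) ) ) + id - num $]
Step 3: shift (. Stack=[( ( (] ptr=3 lookahead=num remaining=[num / num ) ) ) + id - num $]
Step 4: shift num. Stack=[( ( ( num] ptr=4 lookahead=/ remaining=[/ num ) ) ) + id - num $]
Step 5: reduce F->num. Stack=[( ( ( F] ptr=4 lookahead=/ remaining=[/ num ) ) ) + id - num $]
Step 6: reduce T->F. Stack=[( ( ( T] ptr=4 lookahead=/ remaining=[/ num ) ) ) + id - num $]
Step 7: shift /. Stack=[( ( ( T /] ptr=5 lookahead=num remaining=[num ) ) ) + id - num $]
Step 8: shift num. Stack=[( ( ( T / num] ptr=6 lookahead=) remaining=[) ) ) + id - num $]
Step 9: reduce F->num. Stack=[( ( ( T / F] ptr=6 lookahead=) remaining=[) ) ) + id - num $]
Step 10: reduce T->T / F. Stack=[( ( ( T] ptr=6 lookahead=) remaining=[) ) ) + id - num $]
Step 11: reduce E->T. Stack=[( ( ( E] ptr=6 lookahead=) remaining=[) ) ) + id - num $]
Step 12: shift ). Stack=[( ( ( E )] ptr=7 lookahead=) remaining=[) ) + id - num $]
Step 13: reduce F->( E ). Stack=[( ( F] ptr=7 lookahead=) remaining=[) ) + id - num $]
Step 14: reduce T->F. Stack=[( ( T] ptr=7 lookahead=) remaining=[) ) + id - num $]
Step 15: reduce E->T. Stack=[( ( E] ptr=7 lookahead=) remaining=[) ) + id - num $]
Step 16: shift ). Stack=[( ( E )] ptr=8 lookahead=) remaining=[) + id - num $]
Step 17: reduce F->( E ). Stack=[( F] ptr=8 lookahead=) remaining=[) + id - num $]

Answer: 8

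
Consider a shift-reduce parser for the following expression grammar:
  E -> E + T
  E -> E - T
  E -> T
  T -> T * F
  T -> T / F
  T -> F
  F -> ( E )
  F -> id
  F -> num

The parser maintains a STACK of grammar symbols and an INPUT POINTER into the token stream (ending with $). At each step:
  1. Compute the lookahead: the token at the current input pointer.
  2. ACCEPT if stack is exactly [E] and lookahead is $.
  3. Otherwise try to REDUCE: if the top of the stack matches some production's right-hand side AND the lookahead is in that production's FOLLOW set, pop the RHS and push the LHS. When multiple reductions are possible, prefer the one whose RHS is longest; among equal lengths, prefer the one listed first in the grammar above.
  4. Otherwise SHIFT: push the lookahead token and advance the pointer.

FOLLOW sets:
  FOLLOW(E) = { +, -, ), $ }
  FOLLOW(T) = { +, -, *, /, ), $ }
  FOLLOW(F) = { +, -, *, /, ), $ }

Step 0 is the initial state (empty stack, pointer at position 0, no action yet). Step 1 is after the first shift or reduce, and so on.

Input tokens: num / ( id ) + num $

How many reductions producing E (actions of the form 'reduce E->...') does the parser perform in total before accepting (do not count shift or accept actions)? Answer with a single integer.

Step 1: shift num. Stack=[num] ptr=1 lookahead=/ remaining=[/ ( id ) + num $]
Step 2: reduce F->num. Stack=[F] ptr=1 lookahead=/ remaining=[/ ( id ) + num $]
Step 3: reduce T->F. Stack=[T] ptr=1 lookahead=/ remaining=[/ ( id ) + num $]
Step 4: shift /. Stack=[T /] ptr=2 lookahead=( remaining=[( id ) + num $]
Step 5: shift (. Stack=[T / (] ptr=3 lookahead=id remaining=[id ) + num $]
Step 6: shift id. Stack=[T / ( id] ptr=4 lookahead=) remaining=[) + num $]
Step 7: reduce F->id. Stack=[T / ( F] ptr=4 lookahead=) remaining=[) + num $]
Step 8: reduce T->F. Stack=[T / ( T] ptr=4 lookahead=) remaining=[) + num $]
Step 9: reduce E->T. Stack=[T / ( E] ptr=4 lookahead=) remaining=[) + num $]
Step 10: shift ). Stack=[T / ( E )] ptr=5 lookahead=+ remaining=[+ num $]
Step 11: reduce F->( E ). Stack=[T / F] ptr=5 lookahead=+ remaining=[+ num $]
Step 12: reduce T->T / F. Stack=[T] ptr=5 lookahead=+ remaining=[+ num $]
Step 13: reduce E->T. Stack=[E] ptr=5 lookahead=+ remaining=[+ num $]
Step 14: shift +. Stack=[E +] ptr=6 lookahead=num remaining=[num $]
Step 15: shift num. Stack=[E + num] ptr=7 lookahead=$ remaining=[$]
Step 16: reduce F->num. Stack=[E + F] ptr=7 lookahead=$ remaining=[$]
Step 17: reduce T->F. Stack=[E + T] ptr=7 lookahead=$ remaining=[$]
Step 18: reduce E->E + T. Stack=[E] ptr=7 lookahead=$ remaining=[$]
Step 19: accept. Stack=[E] ptr=7 lookahead=$ remaining=[$]

Answer: 3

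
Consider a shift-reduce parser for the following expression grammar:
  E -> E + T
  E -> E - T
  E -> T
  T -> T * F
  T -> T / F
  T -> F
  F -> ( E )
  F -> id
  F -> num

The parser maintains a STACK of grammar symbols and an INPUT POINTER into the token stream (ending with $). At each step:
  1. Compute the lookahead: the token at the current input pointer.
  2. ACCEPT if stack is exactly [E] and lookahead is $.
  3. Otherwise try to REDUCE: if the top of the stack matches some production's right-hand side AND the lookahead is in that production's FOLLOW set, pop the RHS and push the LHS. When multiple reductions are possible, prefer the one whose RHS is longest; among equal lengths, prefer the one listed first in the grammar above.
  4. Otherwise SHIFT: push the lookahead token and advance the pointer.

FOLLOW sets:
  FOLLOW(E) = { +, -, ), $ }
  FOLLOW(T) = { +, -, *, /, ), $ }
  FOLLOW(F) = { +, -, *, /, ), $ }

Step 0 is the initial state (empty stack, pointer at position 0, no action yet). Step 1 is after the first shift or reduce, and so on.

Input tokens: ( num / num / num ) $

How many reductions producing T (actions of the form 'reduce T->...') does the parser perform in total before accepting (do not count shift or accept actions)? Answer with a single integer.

Answer: 4

Derivation:
Step 1: shift (. Stack=[(] ptr=1 lookahead=num remaining=[num / num / num ) $]
Step 2: shift num. Stack=[( num] ptr=2 lookahead=/ remaining=[/ num / num ) $]
Step 3: reduce F->num. Stack=[( F] ptr=2 lookahead=/ remaining=[/ num / num ) $]
Step 4: reduce T->F. Stack=[( T] ptr=2 lookahead=/ remaining=[/ num / num ) $]
Step 5: shift /. Stack=[( T /] ptr=3 lookahead=num remaining=[num / num ) $]
Step 6: shift num. Stack=[( T / num] ptr=4 lookahead=/ remaining=[/ num ) $]
Step 7: reduce F->num. Stack=[( T / F] ptr=4 lookahead=/ remaining=[/ num ) $]
Step 8: reduce T->T / F. Stack=[( T] ptr=4 lookahead=/ remaining=[/ num ) $]
Step 9: shift /. Stack=[( T /] ptr=5 lookahead=num remaining=[num ) $]
Step 10: shift num. Stack=[( T / num] ptr=6 lookahead=) remaining=[) $]
Step 11: reduce F->num. Stack=[( T / F] ptr=6 lookahead=) remaining=[) $]
Step 12: reduce T->T / F. Stack=[( T] ptr=6 lookahead=) remaining=[) $]
Step 13: reduce E->T. Stack=[( E] ptr=6 lookahead=) remaining=[) $]
Step 14: shift ). Stack=[( E )] ptr=7 lookahead=$ remaining=[$]
Step 15: reduce F->( E ). Stack=[F] ptr=7 lookahead=$ remaining=[$]
Step 16: reduce T->F. Stack=[T] ptr=7 lookahead=$ remaining=[$]
Step 17: reduce E->T. Stack=[E] ptr=7 lookahead=$ remaining=[$]
Step 18: accept. Stack=[E] ptr=7 lookahead=$ remaining=[$]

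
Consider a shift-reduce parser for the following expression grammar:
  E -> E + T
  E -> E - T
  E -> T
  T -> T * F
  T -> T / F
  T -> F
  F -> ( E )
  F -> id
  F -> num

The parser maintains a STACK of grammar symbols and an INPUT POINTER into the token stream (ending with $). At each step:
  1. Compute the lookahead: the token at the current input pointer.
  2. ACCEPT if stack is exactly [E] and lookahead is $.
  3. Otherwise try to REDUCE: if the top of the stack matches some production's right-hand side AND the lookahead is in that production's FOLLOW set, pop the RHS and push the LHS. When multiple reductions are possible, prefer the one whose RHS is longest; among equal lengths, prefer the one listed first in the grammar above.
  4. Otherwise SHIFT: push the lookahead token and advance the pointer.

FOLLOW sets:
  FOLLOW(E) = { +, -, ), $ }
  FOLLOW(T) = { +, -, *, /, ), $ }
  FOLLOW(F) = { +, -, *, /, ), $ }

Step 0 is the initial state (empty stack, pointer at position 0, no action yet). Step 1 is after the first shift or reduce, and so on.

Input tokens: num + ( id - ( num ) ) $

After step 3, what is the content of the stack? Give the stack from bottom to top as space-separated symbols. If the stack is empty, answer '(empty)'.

Step 1: shift num. Stack=[num] ptr=1 lookahead=+ remaining=[+ ( id - ( num ) ) $]
Step 2: reduce F->num. Stack=[F] ptr=1 lookahead=+ remaining=[+ ( id - ( num ) ) $]
Step 3: reduce T->F. Stack=[T] ptr=1 lookahead=+ remaining=[+ ( id - ( num ) ) $]

Answer: T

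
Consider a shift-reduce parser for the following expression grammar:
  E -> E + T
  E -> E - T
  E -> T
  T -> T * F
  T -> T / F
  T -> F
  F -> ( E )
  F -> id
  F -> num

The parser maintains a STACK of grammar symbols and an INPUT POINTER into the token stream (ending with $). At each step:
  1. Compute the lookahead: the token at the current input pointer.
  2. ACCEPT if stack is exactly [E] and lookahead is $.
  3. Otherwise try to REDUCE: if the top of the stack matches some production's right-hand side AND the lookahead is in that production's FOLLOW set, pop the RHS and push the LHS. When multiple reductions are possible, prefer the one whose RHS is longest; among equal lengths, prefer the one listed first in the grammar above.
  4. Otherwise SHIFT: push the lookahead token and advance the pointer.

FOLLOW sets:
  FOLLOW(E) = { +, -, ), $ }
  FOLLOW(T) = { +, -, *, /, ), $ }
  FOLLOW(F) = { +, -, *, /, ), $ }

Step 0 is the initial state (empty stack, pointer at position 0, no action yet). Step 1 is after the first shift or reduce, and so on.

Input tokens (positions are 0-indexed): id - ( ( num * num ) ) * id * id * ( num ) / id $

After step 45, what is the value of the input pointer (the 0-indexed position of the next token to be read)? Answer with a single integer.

Answer: 19

Derivation:
Step 1: shift id. Stack=[id] ptr=1 lookahead=- remaining=[- ( ( num * num ) ) * id * id * ( num ) / id $]
Step 2: reduce F->id. Stack=[F] ptr=1 lookahead=- remaining=[- ( ( num * num ) ) * id * id * ( num ) / id $]
Step 3: reduce T->F. Stack=[T] ptr=1 lookahead=- remaining=[- ( ( num * num ) ) * id * id * ( num ) / id $]
Step 4: reduce E->T. Stack=[E] ptr=1 lookahead=- remaining=[- ( ( num * num ) ) * id * id * ( num ) / id $]
Step 5: shift -. Stack=[E -] ptr=2 lookahead=( remaining=[( ( num * num ) ) * id * id * ( num ) / id $]
Step 6: shift (. Stack=[E - (] ptr=3 lookahead=( remaining=[( num * num ) ) * id * id * ( num ) / id $]
Step 7: shift (. Stack=[E - ( (] ptr=4 lookahead=num remaining=[num * num ) ) * id * id * ( num ) / id $]
Step 8: shift num. Stack=[E - ( ( num] ptr=5 lookahead=* remaining=[* num ) ) * id * id * ( num ) / id $]
Step 9: reduce F->num. Stack=[E - ( ( F] ptr=5 lookahead=* remaining=[* num ) ) * id * id * ( num ) / id $]
Step 10: reduce T->F. Stack=[E - ( ( T] ptr=5 lookahead=* remaining=[* num ) ) * id * id * ( num ) / id $]
Step 11: shift *. Stack=[E - ( ( T *] ptr=6 lookahead=num remaining=[num ) ) * id * id * ( num ) / id $]
Step 12: shift num. Stack=[E - ( ( T * num] ptr=7 lookahead=) remaining=[) ) * id * id * ( num ) / id $]
Step 13: reduce F->num. Stack=[E - ( ( T * F] ptr=7 lookahead=) remaining=[) ) * id * id * ( num ) / id $]
Step 14: reduce T->T * F. Stack=[E - ( ( T] ptr=7 lookahead=) remaining=[) ) * id * id * ( num ) / id $]
Step 15: reduce E->T. Stack=[E - ( ( E] ptr=7 lookahead=) remaining=[) ) * id * id * ( num ) / id $]
Step 16: shift ). Stack=[E - ( ( E )] ptr=8 lookahead=) remaining=[) * id * id * ( num ) / id $]
Step 17: reduce F->( E ). Stack=[E - ( F] ptr=8 lookahead=) remaining=[) * id * id * ( num ) / id $]
Step 18: reduce T->F. Stack=[E - ( T] ptr=8 lookahead=) remaining=[) * id * id * ( num ) / id $]
Step 19: reduce E->T. Stack=[E - ( E] ptr=8 lookahead=) remaining=[) * id * id * ( num ) / id $]
Step 20: shift ). Stack=[E - ( E )] ptr=9 lookahead=* remaining=[* id * id * ( num ) / id $]
Step 21: reduce F->( E ). Stack=[E - F] ptr=9 lookahead=* remaining=[* id * id * ( num ) / id $]
Step 22: reduce T->F. Stack=[E - T] ptr=9 lookahead=* remaining=[* id * id * ( num ) / id $]
Step 23: shift *. Stack=[E - T *] ptr=10 lookahead=id remaining=[id * id * ( num ) / id $]
Step 24: shift id. Stack=[E - T * id] ptr=11 lookahead=* remaining=[* id * ( num ) / id $]
Step 25: reduce F->id. Stack=[E - T * F] ptr=11 lookahead=* remaining=[* id * ( num ) / id $]
Step 26: reduce T->T * F. Stack=[E - T] ptr=11 lookahead=* remaining=[* id * ( num ) / id $]
Step 27: shift *. Stack=[E - T *] ptr=12 lookahead=id remaining=[id * ( num ) / id $]
Step 28: shift id. Stack=[E - T * id] ptr=13 lookahead=* remaining=[* ( num ) / id $]
Step 29: reduce F->id. Stack=[E - T * F] ptr=13 lookahead=* remaining=[* ( num ) / id $]
Step 30: reduce T->T * F. Stack=[E - T] ptr=13 lookahead=* remaining=[* ( num ) / id $]
Step 31: shift *. Stack=[E - T *] ptr=14 lookahead=( remaining=[( num ) / id $]
Step 32: shift (. Stack=[E - T * (] ptr=15 lookahead=num remaining=[num ) / id $]
Step 33: shift num. Stack=[E - T * ( num] ptr=16 lookahead=) remaining=[) / id $]
Step 34: reduce F->num. Stack=[E - T * ( F] ptr=16 lookahead=) remaining=[) / id $]
Step 35: reduce T->F. Stack=[E - T * ( T] ptr=16 lookahead=) remaining=[) / id $]
Step 36: reduce E->T. Stack=[E - T * ( E] ptr=16 lookahead=) remaining=[) / id $]
Step 37: shift ). Stack=[E - T * ( E )] ptr=17 lookahead=/ remaining=[/ id $]
Step 38: reduce F->( E ). Stack=[E - T * F] ptr=17 lookahead=/ remaining=[/ id $]
Step 39: reduce T->T * F. Stack=[E - T] ptr=17 lookahead=/ remaining=[/ id $]
Step 40: shift /. Stack=[E - T /] ptr=18 lookahead=id remaining=[id $]
Step 41: shift id. Stack=[E - T / id] ptr=19 lookahead=$ remaining=[$]
Step 42: reduce F->id. Stack=[E - T / F] ptr=19 lookahead=$ remaining=[$]
Step 43: reduce T->T / F. Stack=[E - T] ptr=19 lookahead=$ remaining=[$]
Step 44: reduce E->E - T. Stack=[E] ptr=19 lookahead=$ remaining=[$]
Step 45: accept. Stack=[E] ptr=19 lookahead=$ remaining=[$]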